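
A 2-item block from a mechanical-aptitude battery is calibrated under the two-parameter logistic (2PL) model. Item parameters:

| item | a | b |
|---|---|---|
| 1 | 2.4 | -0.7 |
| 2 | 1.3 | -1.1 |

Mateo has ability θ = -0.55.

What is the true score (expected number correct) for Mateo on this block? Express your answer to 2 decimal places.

1.26

P(θ) = 1 / (1 + exp(−a(θ − b)))
P_1 = 1/(1+e^{-0.3600}) = 0.5890
P_2 = 1/(1+e^{-0.7150}) = 0.6715
E[score] = 0.5890 + 0.6715 = 1.2605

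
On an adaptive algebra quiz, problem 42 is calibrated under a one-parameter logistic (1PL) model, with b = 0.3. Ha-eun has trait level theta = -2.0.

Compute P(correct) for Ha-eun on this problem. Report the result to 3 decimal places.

0.091

P(theta) = 1 / (1 + exp(−(theta − b)))
Exponent: (-2.0 − 0.3) = -2.3000
1/(1 + e^{2.3000}) = 0.0911
P = 0.0911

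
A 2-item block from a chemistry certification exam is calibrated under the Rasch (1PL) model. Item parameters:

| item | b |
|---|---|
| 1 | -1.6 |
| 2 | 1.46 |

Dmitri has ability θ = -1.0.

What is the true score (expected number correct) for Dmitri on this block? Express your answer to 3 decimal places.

0.724

P(θ) = 1 / (1 + exp(−(θ − b)))
P_1 = 1/(1+e^{-0.6000}) = 0.6457
P_2 = 1/(1+e^{2.4600}) = 0.0787
E[score] = 0.6457 + 0.0787 = 0.7244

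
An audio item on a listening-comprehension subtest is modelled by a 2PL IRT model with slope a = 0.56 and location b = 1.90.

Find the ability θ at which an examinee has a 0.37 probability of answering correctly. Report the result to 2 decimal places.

0.95

P(θ) = 1 / (1 + exp(−a(θ − b)))
logit = ln(0.3700/0.6300) = -0.5322
θ = b + logit/(a) = 1.90 + (-0.5322)/0.5600 = 0.9496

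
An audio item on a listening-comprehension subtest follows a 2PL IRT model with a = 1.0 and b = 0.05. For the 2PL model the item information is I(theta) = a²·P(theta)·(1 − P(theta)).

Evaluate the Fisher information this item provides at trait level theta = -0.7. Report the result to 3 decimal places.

P = 1/(1+e^{0.7500}) = 0.3208
P(1−P) = 0.3208 × 0.6792 = 0.2179
I = a² × P(1−P) = 1.0² × 0.2179 = 0.21789

0.218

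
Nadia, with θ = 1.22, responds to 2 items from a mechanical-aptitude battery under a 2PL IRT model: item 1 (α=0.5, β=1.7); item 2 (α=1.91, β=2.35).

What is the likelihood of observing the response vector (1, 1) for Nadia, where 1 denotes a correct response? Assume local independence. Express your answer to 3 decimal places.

0.046

P(θ) = 1 / (1 + exp(−α(θ − β)))
P_1 = 1/(1+e^{0.2400}) = 0.4403
P_2 = 1/(1+e^{2.1583}) = 0.1036
L = P_1 × P_2 = 0.4403 × 0.1036 = 0.04560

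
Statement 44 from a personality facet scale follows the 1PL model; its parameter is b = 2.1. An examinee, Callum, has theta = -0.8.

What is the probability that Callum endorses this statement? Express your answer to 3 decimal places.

P(theta) = 1 / (1 + exp(−(theta − b)))
Exponent: (-0.8 − 2.1) = -2.9000
1/(1 + e^{2.9000}) = 0.0522
P = 0.0522

0.052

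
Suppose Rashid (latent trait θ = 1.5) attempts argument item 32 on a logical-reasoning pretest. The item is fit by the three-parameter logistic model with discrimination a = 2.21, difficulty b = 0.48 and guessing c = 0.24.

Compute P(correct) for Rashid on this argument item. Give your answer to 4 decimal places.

0.9278

P(θ) = c + (1 − c) · 1 / (1 + exp(−a(θ − b)))
Exponent: 2.21 × (1.5 − 0.48) = 2.2542
1/(1 + e^{-2.2542}) = 0.9050
P = 0.24 + 0.76 × 0.9050 = 0.9278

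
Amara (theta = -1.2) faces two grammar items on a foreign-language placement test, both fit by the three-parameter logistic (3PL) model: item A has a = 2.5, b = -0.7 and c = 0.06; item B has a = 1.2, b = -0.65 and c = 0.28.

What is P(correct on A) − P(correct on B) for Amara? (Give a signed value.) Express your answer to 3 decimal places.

P(theta) = c + (1 − c) · 1 / (1 + exp(−a(theta − b)))
P_A = 0.2693
P_B = 0.5253
P_A − P_B = -0.2560

-0.256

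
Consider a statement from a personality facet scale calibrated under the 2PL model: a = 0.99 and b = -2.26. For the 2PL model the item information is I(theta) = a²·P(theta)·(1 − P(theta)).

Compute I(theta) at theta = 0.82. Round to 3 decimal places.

0.042

P = 1/(1+e^{-3.0492}) = 0.9547
P(1−P) = 0.9547 × 0.0453 = 0.0432
I = a² × P(1−P) = 0.99² × 0.0432 = 0.04234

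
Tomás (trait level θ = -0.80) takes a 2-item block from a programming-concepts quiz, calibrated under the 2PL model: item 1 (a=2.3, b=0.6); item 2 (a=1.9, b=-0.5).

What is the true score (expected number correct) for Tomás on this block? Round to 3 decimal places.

P(θ) = 1 / (1 + exp(−a(θ − b)))
P_1 = 1/(1+e^{3.2200}) = 0.0384
P_2 = 1/(1+e^{0.5700}) = 0.3612
E[score] = 0.0384 + 0.3612 = 0.3997

0.400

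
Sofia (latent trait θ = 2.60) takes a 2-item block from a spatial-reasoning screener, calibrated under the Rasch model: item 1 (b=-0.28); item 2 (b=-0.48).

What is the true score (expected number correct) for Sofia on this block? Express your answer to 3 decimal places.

1.903

P(θ) = 1 / (1 + exp(−(θ − b)))
P_1 = 1/(1+e^{-2.8800}) = 0.9468
P_2 = 1/(1+e^{-3.0800}) = 0.9561
E[score] = 0.9468 + 0.9561 = 1.9029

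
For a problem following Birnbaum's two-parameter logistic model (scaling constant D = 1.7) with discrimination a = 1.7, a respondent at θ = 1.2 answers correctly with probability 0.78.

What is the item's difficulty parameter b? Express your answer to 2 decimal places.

0.76

P(θ) = 1 / (1 + exp(−D·a(θ − b)))
logit(0.78) = ln(0.78/0.22) = 1.2657
b = θ − logit/(1.7·a) = 1.2 − 1.2657/2.8900 = 0.7621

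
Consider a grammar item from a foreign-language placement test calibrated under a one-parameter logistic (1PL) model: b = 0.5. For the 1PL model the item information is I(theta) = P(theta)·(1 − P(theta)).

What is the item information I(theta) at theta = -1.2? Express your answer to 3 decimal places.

P = 1/(1+e^{1.7000}) = 0.1545
P(1−P) = 0.1545 × 0.8455 = 0.1306
I = P(1−P) = 0.13061

0.131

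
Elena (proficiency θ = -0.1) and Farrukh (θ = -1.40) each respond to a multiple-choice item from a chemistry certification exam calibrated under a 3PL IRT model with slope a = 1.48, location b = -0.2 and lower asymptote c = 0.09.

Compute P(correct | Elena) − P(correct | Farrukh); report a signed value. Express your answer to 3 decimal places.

P(θ) = c + (1 − c) · 1 / (1 + exp(−a(θ − b)))
P(Elena) = 0.5786  [exponent 0.1480]
P(Farrukh) = 0.2218  [exponent -1.7760]
Difference = 0.5786 − 0.2218 = 0.3568

0.357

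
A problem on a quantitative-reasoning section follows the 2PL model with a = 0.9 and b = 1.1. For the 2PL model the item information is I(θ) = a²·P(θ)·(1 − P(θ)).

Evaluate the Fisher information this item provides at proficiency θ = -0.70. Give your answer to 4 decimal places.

P = 1/(1+e^{1.6200}) = 0.1652
P(1−P) = 0.1652 × 0.8348 = 0.1379
I = a² × P(1−P) = 0.9² × 0.1379 = 0.11171

0.1117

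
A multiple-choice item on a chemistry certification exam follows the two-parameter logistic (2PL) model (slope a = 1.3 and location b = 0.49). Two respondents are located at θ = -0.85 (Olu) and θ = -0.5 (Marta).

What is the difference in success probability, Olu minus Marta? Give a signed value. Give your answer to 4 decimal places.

-0.0673

P(θ) = 1 / (1 + exp(−a(θ − b)))
P(Olu) = 0.1491  [exponent -1.7420]
P(Marta) = 0.2164  [exponent -1.2870]
Difference = 0.1491 − 0.2164 = -0.0673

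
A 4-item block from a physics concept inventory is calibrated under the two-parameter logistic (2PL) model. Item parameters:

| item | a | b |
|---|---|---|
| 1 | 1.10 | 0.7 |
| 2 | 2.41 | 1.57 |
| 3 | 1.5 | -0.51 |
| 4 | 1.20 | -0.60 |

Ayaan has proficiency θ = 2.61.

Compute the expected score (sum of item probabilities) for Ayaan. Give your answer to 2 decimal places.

3.79

P(θ) = 1 / (1 + exp(−a(θ − b)))
P_1 = 1/(1+e^{-2.1010}) = 0.8910
P_2 = 1/(1+e^{-2.5064}) = 0.9246
P_3 = 1/(1+e^{-4.6800}) = 0.9908
P_4 = 1/(1+e^{-3.8520}) = 0.9792
E[score] = 0.8910 + 0.9246 + 0.9908 + 0.9792 = 3.7856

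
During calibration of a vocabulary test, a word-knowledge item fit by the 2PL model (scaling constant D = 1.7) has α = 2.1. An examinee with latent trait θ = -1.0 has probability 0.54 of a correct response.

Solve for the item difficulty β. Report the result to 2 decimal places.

P(θ) = 1 / (1 + exp(−D·α(θ − β)))
logit(0.54) = ln(0.54/0.46) = 0.1603
β = θ − logit/(1.7·α) = -1.0 − 0.1603/3.5700 = -1.0449

-1.04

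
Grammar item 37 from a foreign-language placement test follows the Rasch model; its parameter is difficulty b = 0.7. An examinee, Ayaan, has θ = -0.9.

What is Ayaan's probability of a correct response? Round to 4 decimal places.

P(θ) = 1 / (1 + exp(−(θ − b)))
Exponent: (-0.9 − 0.7) = -1.6000
1/(1 + e^{1.6000}) = 0.1680
P = 0.1680

0.1680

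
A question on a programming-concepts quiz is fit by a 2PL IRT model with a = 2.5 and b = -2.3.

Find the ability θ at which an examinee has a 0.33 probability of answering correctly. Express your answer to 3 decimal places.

P(θ) = 1 / (1 + exp(−a(θ − b)))
logit = ln(0.3300/0.6700) = -0.7082
θ = b + logit/(a) = -2.3 + (-0.7082)/2.5000 = -2.5833

-2.583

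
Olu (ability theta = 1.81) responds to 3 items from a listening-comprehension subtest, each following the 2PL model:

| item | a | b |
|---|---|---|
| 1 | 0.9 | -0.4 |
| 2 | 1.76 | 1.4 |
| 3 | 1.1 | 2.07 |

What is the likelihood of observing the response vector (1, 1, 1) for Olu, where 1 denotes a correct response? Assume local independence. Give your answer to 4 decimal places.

0.2539

P(theta) = 1 / (1 + exp(−a(theta − b)))
P_1 = 1/(1+e^{-1.9890}) = 0.8796
P_2 = 1/(1+e^{-0.7216}) = 0.6730
P_3 = 1/(1+e^{0.2860}) = 0.4290
L = P_1 × P_2 × P_3 = 0.8796 × 0.6730 × 0.4290 = 0.25394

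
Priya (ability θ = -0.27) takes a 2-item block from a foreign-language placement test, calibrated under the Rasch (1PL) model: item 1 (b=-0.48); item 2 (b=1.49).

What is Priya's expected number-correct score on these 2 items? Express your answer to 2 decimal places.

P(θ) = 1 / (1 + exp(−(θ − b)))
P_1 = 1/(1+e^{-0.2100}) = 0.5523
P_2 = 1/(1+e^{1.7600}) = 0.1468
E[score] = 0.5523 + 0.1468 = 0.6991

0.70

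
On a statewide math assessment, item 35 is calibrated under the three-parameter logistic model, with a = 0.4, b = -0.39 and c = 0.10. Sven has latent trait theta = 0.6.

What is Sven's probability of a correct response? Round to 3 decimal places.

0.638

P(theta) = c + (1 − c) · 1 / (1 + exp(−a(theta − b)))
Exponent: 0.4 × (0.6 − (-0.39)) = 0.3960
1/(1 + e^{-0.3960}) = 0.5977
P = 0.10 + 0.90 × 0.5977 = 0.6380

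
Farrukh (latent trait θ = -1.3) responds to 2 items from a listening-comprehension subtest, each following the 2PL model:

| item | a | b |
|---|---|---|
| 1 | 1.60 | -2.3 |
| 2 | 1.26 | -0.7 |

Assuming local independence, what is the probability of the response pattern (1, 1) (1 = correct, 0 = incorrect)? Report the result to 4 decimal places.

0.2658

P(θ) = 1 / (1 + exp(−a(θ − b)))
P_1 = 1/(1+e^{-1.6000}) = 0.8320
P_2 = 1/(1+e^{0.7560}) = 0.3195
L = P_1 × P_2 = 0.8320 × 0.3195 = 0.26584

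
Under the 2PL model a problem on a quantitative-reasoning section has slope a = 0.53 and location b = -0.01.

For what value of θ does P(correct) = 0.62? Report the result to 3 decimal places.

0.914

P(θ) = 1 / (1 + exp(−a(θ − b)))
logit = ln(0.6200/0.3800) = 0.4895
θ = b + logit/(a) = -0.01 + 0.4895/0.5300 = 0.9137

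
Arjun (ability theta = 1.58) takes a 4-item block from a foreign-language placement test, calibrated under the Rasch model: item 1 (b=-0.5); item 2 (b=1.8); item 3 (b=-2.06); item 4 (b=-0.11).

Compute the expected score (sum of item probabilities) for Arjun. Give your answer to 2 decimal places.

P(theta) = 1 / (1 + exp(−(theta − b)))
P_1 = 1/(1+e^{-2.0800}) = 0.8889
P_2 = 1/(1+e^{0.2200}) = 0.4452
P_3 = 1/(1+e^{-3.6400}) = 0.9744
P_4 = 1/(1+e^{-1.6900}) = 0.8442
E[score] = 0.8889 + 0.4452 + 0.9744 + 0.8442 = 3.1528

3.15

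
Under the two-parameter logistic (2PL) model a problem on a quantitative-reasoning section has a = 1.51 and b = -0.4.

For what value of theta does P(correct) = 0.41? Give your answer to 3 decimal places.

P(theta) = 1 / (1 + exp(−a(theta − b)))
logit = ln(0.4100/0.5900) = -0.3640
theta = b + logit/(a) = -0.4 + (-0.3640)/1.5100 = -0.6410

-0.641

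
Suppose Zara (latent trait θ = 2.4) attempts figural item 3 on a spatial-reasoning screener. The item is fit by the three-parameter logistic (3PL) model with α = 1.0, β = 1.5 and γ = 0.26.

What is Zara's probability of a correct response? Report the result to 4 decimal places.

0.7861

P(θ) = γ + (1 − γ) · 1 / (1 + exp(−α(θ − β)))
Exponent: 1.0 × (2.4 − 1.5) = 0.9000
1/(1 + e^{-0.9000}) = 0.7109
P = 0.26 + 0.74 × 0.7109 = 0.7861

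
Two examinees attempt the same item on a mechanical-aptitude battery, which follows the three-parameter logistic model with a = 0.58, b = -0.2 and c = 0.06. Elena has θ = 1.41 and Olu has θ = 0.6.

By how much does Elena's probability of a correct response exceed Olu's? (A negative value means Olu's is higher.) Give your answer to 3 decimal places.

0.098

P(θ) = c + (1 − c) · 1 / (1 + exp(−a(θ − b)))
P(Elena) = 0.7348  [exponent 0.9338]
P(Olu) = 0.6371  [exponent 0.4640]
Difference = 0.7348 − 0.6371 = 0.0976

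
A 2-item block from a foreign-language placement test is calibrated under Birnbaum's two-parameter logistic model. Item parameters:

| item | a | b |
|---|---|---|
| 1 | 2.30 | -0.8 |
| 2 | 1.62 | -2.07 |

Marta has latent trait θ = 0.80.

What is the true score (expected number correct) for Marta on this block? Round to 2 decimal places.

P(θ) = 1 / (1 + exp(−a(θ − b)))
P_1 = 1/(1+e^{-3.6800}) = 0.9754
P_2 = 1/(1+e^{-4.6494}) = 0.9905
E[score] = 0.9754 + 0.9905 = 1.9659

1.97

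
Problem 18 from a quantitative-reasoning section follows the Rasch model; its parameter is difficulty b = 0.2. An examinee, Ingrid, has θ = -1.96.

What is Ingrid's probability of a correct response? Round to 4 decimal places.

0.1034

P(θ) = 1 / (1 + exp(−(θ − b)))
Exponent: (-1.96 − 0.2) = -2.1600
1/(1 + e^{2.1600}) = 0.1034
P = 0.1034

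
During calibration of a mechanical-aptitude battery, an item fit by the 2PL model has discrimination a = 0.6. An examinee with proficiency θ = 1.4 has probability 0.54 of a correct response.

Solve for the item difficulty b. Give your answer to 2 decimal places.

1.13

P(θ) = 1 / (1 + exp(−a(θ − b)))
logit(0.54) = ln(0.54/0.46) = 0.1603
b = θ − logit/(a) = 1.4 − 0.1603/0.6000 = 1.1328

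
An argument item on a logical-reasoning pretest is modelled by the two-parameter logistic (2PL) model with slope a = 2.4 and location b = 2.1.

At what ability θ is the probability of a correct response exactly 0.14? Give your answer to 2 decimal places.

P(θ) = 1 / (1 + exp(−a(θ − b)))
logit = ln(0.1400/0.8600) = -1.8153
θ = b + logit/(a) = 2.1 + (-1.8153)/2.4000 = 1.3436

1.34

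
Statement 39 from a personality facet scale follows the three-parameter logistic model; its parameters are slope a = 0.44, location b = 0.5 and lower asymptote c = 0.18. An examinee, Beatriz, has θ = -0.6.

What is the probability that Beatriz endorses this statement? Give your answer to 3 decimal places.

P(θ) = c + (1 − c) · 1 / (1 + exp(−a(θ − b)))
Exponent: 0.44 × (-0.6 − 0.5) = -0.4840
1/(1 + e^{0.4840}) = 0.3813
P = 0.18 + 0.82 × 0.3813 = 0.4927

0.493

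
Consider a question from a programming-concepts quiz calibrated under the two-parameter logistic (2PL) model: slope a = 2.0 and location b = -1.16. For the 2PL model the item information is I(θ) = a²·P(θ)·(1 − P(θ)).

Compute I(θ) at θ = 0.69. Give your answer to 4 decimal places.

P = 1/(1+e^{-3.7000}) = 0.9759
P(1−P) = 0.9759 × 0.0241 = 0.0235
I = a² × P(1−P) = 2.0² × 0.0235 = 0.09418

0.0942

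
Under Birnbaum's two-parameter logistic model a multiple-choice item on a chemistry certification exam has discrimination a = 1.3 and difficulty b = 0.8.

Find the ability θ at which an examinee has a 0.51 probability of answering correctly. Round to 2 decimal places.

0.83

P(θ) = 1 / (1 + exp(−a(θ − b)))
logit = ln(0.5100/0.4900) = 0.0400
θ = b + logit/(a) = 0.8 + 0.0400/1.3000 = 0.8308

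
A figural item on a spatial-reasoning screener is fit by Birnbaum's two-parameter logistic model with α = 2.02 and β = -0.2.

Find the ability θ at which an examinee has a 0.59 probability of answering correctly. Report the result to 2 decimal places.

P(θ) = 1 / (1 + exp(−α(θ − β)))
logit = ln(0.5900/0.4100) = 0.3640
θ = β + logit/(α) = -0.2 + 0.3640/2.0200 = -0.0198

-0.02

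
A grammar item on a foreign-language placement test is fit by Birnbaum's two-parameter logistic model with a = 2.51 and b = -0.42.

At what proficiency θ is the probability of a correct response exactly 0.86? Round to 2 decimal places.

P(θ) = 1 / (1 + exp(−a(θ − b)))
logit = ln(0.8600/0.1400) = 1.8153
θ = b + logit/(a) = -0.42 + 1.8153/2.5100 = 0.3032

0.30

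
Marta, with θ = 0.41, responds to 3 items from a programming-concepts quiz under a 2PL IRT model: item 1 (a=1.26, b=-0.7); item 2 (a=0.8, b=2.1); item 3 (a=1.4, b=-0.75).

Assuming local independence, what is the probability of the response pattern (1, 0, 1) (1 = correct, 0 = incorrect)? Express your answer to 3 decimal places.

P(θ) = 1 / (1 + exp(−a(θ − b)))
P_1 = 1/(1+e^{-1.3986}) = 0.8020
P_2 = 1/(1+e^{1.3520}) = 0.2055
P_3 = 1/(1+e^{-1.6240}) = 0.8353
L = P_1 × (1−P_2) × P_3 = 0.8020 × 0.7945 × 0.8353 = 0.53222

0.532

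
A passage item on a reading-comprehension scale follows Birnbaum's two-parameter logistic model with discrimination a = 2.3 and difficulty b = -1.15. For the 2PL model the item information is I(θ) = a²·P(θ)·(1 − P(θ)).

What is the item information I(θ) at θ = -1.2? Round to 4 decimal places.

1.3181

P = 1/(1+e^{0.1150}) = 0.4713
P(1−P) = 0.4713 × 0.5287 = 0.2492
I = a² × P(1−P) = 2.3² × 0.2492 = 1.31814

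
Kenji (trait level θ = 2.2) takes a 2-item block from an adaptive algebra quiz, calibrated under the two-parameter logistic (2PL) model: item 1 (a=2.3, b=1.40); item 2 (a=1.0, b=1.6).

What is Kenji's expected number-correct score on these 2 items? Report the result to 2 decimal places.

1.51

P(θ) = 1 / (1 + exp(−a(θ − b)))
P_1 = 1/(1+e^{-1.8400}) = 0.8629
P_2 = 1/(1+e^{-0.6000}) = 0.6457
E[score] = 0.8629 + 0.6457 = 1.5086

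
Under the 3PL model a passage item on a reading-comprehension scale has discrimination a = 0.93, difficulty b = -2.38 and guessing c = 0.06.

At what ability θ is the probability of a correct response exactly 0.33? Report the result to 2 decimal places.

-3.36

P(θ) = c + (1 − c) · 1 / (1 + exp(−a(θ − b)))
Remove guessing floor: (0.33 − 0.06)/(1 − 0.06) = 0.2872
logit = ln(0.2872/0.7128) = -0.9089
θ = b + logit/(a) = -2.38 + (-0.9089)/0.9300 = -3.3573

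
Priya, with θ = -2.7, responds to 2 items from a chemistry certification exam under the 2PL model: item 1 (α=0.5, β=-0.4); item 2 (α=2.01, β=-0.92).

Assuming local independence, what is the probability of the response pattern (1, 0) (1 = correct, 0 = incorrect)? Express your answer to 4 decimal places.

0.2340

P(θ) = 1 / (1 + exp(−α(θ − β)))
P_1 = 1/(1+e^{1.1500}) = 0.2405
P_2 = 1/(1+e^{3.5778}) = 0.0272
L = P_1 × (1−P_2) = 0.2405 × 0.9728 = 0.23395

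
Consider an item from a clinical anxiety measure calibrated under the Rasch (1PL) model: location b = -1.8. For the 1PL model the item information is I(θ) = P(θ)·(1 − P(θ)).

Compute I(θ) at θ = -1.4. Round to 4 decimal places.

P = 1/(1+e^{-0.4000}) = 0.5987
P(1−P) = 0.5987 × 0.4013 = 0.2403
I = P(1−P) = 0.24026

0.2403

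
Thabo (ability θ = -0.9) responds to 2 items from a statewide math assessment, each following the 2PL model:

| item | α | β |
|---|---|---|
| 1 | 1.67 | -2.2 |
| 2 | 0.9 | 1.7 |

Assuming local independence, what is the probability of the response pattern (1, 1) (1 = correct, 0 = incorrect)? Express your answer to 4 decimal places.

0.0789

P(θ) = 1 / (1 + exp(−α(θ − β)))
P_1 = 1/(1+e^{-2.1710}) = 0.8976
P_2 = 1/(1+e^{2.3400}) = 0.0879
L = P_1 × P_2 = 0.8976 × 0.0879 = 0.07887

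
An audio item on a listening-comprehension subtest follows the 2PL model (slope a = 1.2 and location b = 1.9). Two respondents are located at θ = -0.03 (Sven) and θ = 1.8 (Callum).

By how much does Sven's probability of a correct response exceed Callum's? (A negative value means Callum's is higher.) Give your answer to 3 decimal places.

P(θ) = 1 / (1 + exp(−a(θ − b)))
P(Sven) = 0.0898  [exponent -2.3160]
P(Callum) = 0.4700  [exponent -0.1200]
Difference = 0.0898 − 0.4700 = -0.3802

-0.380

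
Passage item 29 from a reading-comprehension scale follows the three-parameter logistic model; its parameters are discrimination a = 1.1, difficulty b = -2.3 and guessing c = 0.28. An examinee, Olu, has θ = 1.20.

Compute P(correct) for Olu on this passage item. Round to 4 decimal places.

0.9850

P(θ) = c + (1 − c) · 1 / (1 + exp(−a(θ − b)))
Exponent: 1.1 × (1.20 − (-2.3)) = 3.8500
1/(1 + e^{-3.8500}) = 0.9792
P = 0.28 + 0.72 × 0.9792 = 0.9850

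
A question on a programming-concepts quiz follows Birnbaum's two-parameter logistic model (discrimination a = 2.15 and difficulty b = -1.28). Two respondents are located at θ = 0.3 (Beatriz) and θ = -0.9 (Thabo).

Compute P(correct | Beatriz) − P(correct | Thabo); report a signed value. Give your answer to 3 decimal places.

P(θ) = 1 / (1 + exp(−a(θ − b)))
P(Beatriz) = 0.9676  [exponent 3.3970]
P(Thabo) = 0.6936  [exponent 0.8170]
Difference = 0.9676 − 0.6936 = 0.2740

0.274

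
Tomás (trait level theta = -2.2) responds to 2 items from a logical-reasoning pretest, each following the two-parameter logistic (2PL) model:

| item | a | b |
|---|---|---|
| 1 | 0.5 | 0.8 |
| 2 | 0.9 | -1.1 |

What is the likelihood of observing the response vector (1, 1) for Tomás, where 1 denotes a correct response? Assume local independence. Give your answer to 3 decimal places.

0.049

P(theta) = 1 / (1 + exp(−a(theta − b)))
P_1 = 1/(1+e^{1.5000}) = 0.1824
P_2 = 1/(1+e^{0.9900}) = 0.2709
L = P_1 × P_2 = 0.1824 × 0.2709 = 0.04942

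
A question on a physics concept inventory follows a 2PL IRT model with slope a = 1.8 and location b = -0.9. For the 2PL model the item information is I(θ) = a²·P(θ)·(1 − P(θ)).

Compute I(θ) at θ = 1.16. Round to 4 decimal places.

P = 1/(1+e^{-3.7080}) = 0.9761
P(1−P) = 0.9761 × 0.0239 = 0.0234
I = a² × P(1−P) = 1.8² × 0.0234 = 0.07571

0.0757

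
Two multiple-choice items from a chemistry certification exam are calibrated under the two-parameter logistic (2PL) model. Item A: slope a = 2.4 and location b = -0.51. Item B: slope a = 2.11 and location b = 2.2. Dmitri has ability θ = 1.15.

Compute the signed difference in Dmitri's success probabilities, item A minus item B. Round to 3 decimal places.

P(θ) = 1 / (1 + exp(−a(θ − b)))
P_A = 0.9817
P_B = 0.0984
P_A − P_B = 0.8834

0.883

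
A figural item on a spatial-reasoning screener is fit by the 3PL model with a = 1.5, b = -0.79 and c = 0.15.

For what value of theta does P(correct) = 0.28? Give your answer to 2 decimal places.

P(theta) = c + (1 − c) · 1 / (1 + exp(−a(theta − b)))
Remove guessing floor: (0.28 − 0.15)/(1 − 0.15) = 0.1529
logit = ln(0.1529/0.8471) = -1.7117
theta = b + logit/(a) = -0.79 + (-1.7117)/1.5000 = -1.9311

-1.93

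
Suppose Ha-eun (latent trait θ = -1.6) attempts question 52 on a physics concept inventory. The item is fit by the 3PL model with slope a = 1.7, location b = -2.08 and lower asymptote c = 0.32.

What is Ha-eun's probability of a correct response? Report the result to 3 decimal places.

0.792

P(θ) = c + (1 − c) · 1 / (1 + exp(−a(θ − b)))
Exponent: 1.7 × (-1.6 − (-2.08)) = 0.8160
1/(1 + e^{-0.8160}) = 0.6934
P = 0.32 + 0.68 × 0.6934 = 0.7915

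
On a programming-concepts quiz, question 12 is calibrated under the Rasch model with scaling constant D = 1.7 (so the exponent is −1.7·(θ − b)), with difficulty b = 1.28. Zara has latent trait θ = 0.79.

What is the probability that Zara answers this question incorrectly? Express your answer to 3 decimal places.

0.697

P(θ) = 1 / (1 + exp(−D·(θ − b)))
Exponent: 1.7 × (0.79 − 1.28) = -0.8330
1/(1 + e^{0.8330}) = 0.3030
P = 0.3030
P(incorrect) = 1 − 0.3030 = 0.6970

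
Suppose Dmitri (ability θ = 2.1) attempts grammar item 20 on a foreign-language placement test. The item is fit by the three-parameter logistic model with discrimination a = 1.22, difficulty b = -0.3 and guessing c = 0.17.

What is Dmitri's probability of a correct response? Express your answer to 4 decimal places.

P(θ) = c + (1 − c) · 1 / (1 + exp(−a(θ − b)))
Exponent: 1.22 × (2.1 − (-0.3)) = 2.9280
1/(1 + e^{-2.9280}) = 0.9492
P = 0.17 + 0.83 × 0.9492 = 0.9578

0.9578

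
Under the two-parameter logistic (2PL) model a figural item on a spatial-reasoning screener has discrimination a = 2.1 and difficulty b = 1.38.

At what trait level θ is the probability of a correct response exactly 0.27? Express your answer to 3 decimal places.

P(θ) = 1 / (1 + exp(−a(θ − b)))
logit = ln(0.2700/0.7300) = -0.9946
θ = b + logit/(a) = 1.38 + (-0.9946)/2.1000 = 0.9064

0.906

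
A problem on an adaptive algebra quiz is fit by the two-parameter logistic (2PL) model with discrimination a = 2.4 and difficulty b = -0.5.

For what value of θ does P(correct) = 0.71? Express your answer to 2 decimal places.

-0.13

P(θ) = 1 / (1 + exp(−a(θ − b)))
logit = ln(0.7100/0.2900) = 0.8954
θ = b + logit/(a) = -0.5 + 0.8954/2.4000 = -0.1269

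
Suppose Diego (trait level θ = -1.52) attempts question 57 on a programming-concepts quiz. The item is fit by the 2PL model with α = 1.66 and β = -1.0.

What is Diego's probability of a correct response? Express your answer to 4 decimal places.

0.2967

P(θ) = 1 / (1 + exp(−α(θ − β)))
Exponent: 1.66 × (-1.52 − (-1.0)) = -0.8632
1/(1 + e^{0.8632}) = 0.2967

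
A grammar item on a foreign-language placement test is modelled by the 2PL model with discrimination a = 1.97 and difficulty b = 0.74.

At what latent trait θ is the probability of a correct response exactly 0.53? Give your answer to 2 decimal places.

0.80

P(θ) = 1 / (1 + exp(−a(θ − b)))
logit = ln(0.5300/0.4700) = 0.1201
θ = b + logit/(a) = 0.74 + 0.1201/1.9700 = 0.8010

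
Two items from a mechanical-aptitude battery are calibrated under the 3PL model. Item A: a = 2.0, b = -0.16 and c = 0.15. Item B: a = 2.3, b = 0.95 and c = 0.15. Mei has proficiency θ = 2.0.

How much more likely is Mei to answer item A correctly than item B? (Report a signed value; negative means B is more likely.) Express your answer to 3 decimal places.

0.059

P(θ) = c + (1 − c) · 1 / (1 + exp(−a(θ − b)))
P_A = 0.9888
P_B = 0.9303
P_A − P_B = 0.0586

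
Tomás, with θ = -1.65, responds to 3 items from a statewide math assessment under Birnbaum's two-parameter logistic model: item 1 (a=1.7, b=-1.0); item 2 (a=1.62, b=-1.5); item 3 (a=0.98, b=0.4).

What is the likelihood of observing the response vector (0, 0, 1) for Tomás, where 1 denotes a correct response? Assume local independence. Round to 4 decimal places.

0.0498

P(θ) = 1 / (1 + exp(−a(θ − b)))
P_1 = 1/(1+e^{1.1050}) = 0.2488
P_2 = 1/(1+e^{0.2430}) = 0.4395
P_3 = 1/(1+e^{2.0090}) = 0.1183
L = (1−P_1) × (1−P_2) × P_3 = 0.7512 × 0.5605 × 0.1183 = 0.04979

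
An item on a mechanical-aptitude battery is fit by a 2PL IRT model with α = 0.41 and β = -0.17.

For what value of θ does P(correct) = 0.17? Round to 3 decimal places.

P(θ) = 1 / (1 + exp(−α(θ − β)))
logit = ln(0.1700/0.8300) = -1.5856
θ = β + logit/(α) = -0.17 + (-1.5856)/0.4100 = -4.0374

-4.037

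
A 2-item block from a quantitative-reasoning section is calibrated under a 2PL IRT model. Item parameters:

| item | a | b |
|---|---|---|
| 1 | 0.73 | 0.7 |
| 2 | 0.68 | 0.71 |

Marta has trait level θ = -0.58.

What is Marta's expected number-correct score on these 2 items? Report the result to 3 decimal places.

P(θ) = 1 / (1 + exp(−a(θ − b)))
P_1 = 1/(1+e^{0.9344}) = 0.2820
P_2 = 1/(1+e^{0.8772}) = 0.2938
E[score] = 0.2820 + 0.2938 = 0.5758

0.576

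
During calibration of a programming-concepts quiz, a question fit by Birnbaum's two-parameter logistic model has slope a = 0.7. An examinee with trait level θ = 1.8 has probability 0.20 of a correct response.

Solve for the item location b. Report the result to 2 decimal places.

3.78

P(θ) = 1 / (1 + exp(−a(θ − b)))
logit(0.20) = ln(0.20/0.80) = -1.3863
b = θ − logit/(a) = 1.8 − (-1.3863)/0.7000 = 3.7804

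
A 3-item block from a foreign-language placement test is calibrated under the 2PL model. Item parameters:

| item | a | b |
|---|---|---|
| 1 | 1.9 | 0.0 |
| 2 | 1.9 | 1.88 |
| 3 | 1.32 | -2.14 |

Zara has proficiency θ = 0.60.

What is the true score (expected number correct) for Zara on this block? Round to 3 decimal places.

P(θ) = 1 / (1 + exp(−a(θ − b)))
P_1 = 1/(1+e^{-1.1400}) = 0.7577
P_2 = 1/(1+e^{2.4320}) = 0.0808
P_3 = 1/(1+e^{-3.6168}) = 0.9738
E[score] = 0.7577 + 0.0808 + 0.9738 = 1.8123

1.812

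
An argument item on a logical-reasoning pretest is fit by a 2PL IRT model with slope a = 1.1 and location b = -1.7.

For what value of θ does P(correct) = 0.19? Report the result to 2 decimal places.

-3.02

P(θ) = 1 / (1 + exp(−a(θ − b)))
logit = ln(0.1900/0.8100) = -1.4500
θ = b + logit/(a) = -1.7 + (-1.4500)/1.1000 = -3.0182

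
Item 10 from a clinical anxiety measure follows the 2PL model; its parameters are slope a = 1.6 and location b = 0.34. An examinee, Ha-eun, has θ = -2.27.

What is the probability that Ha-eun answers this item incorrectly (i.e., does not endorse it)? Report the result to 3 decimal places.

0.985

P(θ) = 1 / (1 + exp(−a(θ − b)))
Exponent: 1.6 × (-2.27 − 0.34) = -4.1760
1/(1 + e^{4.1760}) = 0.0151
P(incorrect) = 1 − 0.0151 = 0.9849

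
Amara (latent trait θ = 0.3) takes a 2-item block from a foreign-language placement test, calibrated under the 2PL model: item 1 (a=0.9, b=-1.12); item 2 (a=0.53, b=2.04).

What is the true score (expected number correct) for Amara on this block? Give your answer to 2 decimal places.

P(θ) = 1 / (1 + exp(−a(θ − b)))
P_1 = 1/(1+e^{-1.2780}) = 0.7821
P_2 = 1/(1+e^{0.9222}) = 0.2845
E[score] = 0.7821 + 0.2845 = 1.0666

1.07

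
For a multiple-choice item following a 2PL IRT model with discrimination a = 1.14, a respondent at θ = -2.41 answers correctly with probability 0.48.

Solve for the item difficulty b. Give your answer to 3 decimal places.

P(θ) = 1 / (1 + exp(−a(θ − b)))
logit(0.48) = ln(0.48/0.52) = -0.0800
b = θ − logit/(a) = -2.41 − (-0.0800)/1.1400 = -2.3398

-2.340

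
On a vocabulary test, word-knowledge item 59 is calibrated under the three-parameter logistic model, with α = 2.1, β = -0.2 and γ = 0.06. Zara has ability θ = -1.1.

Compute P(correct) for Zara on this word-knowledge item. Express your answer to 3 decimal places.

P(θ) = γ + (1 − γ) · 1 / (1 + exp(−α(θ − β)))
Exponent: 2.1 × (-1.1 − (-0.2)) = -1.8900
1/(1 + e^{1.8900}) = 0.1312
P = 0.06 + 0.94 × 0.1312 = 0.1834

0.183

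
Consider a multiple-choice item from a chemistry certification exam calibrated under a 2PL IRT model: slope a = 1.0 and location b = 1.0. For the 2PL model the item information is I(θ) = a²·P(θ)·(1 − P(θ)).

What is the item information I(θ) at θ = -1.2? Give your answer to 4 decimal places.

0.0898

P = 1/(1+e^{2.2000}) = 0.0998
P(1−P) = 0.0998 × 0.9002 = 0.0898
I = a² × P(1−P) = 1.0² × 0.0898 = 0.08980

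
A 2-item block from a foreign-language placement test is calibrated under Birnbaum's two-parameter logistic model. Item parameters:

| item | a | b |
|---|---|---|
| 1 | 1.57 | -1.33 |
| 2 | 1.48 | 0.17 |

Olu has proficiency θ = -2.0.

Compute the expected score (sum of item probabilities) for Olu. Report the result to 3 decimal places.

P(θ) = 1 / (1 + exp(−a(θ − b)))
P_1 = 1/(1+e^{1.0519}) = 0.2589
P_2 = 1/(1+e^{3.2116}) = 0.0387
E[score] = 0.2589 + 0.0387 = 0.2976

0.298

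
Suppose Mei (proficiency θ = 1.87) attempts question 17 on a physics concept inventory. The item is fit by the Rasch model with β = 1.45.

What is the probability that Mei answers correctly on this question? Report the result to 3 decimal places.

P(θ) = 1 / (1 + exp(−(θ − β)))
Exponent: (1.87 − 1.45) = 0.4200
1/(1 + e^{-0.4200}) = 0.6035
P = 0.6035

0.603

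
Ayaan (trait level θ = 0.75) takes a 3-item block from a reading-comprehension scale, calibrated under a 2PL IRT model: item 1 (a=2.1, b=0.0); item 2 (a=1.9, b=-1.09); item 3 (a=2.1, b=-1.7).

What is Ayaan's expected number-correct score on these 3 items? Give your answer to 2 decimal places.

P(θ) = 1 / (1 + exp(−a(θ − b)))
P_1 = 1/(1+e^{-1.5750}) = 0.8285
P_2 = 1/(1+e^{-3.4960}) = 0.9706
P_3 = 1/(1+e^{-5.1450}) = 0.9942
E[score] = 0.8285 + 0.9706 + 0.9942 = 2.7933

2.79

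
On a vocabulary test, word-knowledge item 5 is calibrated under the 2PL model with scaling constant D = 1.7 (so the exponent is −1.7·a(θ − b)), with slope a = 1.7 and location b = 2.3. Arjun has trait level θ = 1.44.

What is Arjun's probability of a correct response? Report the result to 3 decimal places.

0.077

P(θ) = 1 / (1 + exp(−D·a(θ − b)))
Exponent: 1.7 × 1.7 × (1.44 − 2.3) = -2.4854
1/(1 + e^{2.4854}) = 0.0769
P = 0.0769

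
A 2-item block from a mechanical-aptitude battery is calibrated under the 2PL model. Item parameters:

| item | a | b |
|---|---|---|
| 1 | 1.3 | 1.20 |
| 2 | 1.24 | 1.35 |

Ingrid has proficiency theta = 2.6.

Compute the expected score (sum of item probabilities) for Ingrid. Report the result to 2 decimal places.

1.69

P(theta) = 1 / (1 + exp(−a(theta − b)))
P_1 = 1/(1+e^{-1.8200}) = 0.8606
P_2 = 1/(1+e^{-1.5500}) = 0.8249
E[score] = 0.8606 + 0.8249 = 1.6855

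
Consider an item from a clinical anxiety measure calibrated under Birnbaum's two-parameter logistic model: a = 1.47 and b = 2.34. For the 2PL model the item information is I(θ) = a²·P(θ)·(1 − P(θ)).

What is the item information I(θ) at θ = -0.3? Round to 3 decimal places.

0.043

P = 1/(1+e^{3.8808}) = 0.0202
P(1−P) = 0.0202 × 0.9798 = 0.0198
I = a² × P(1−P) = 1.47² × 0.0198 = 0.04280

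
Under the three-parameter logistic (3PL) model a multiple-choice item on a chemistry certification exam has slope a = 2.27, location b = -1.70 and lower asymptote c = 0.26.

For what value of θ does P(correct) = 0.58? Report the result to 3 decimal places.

-1.820

P(θ) = c + (1 − c) · 1 / (1 + exp(−a(θ − b)))
Remove guessing floor: (0.58 − 0.26)/(1 − 0.26) = 0.4324
logit = ln(0.4324/0.5676) = -0.2719
θ = b + logit/(a) = -1.70 + (-0.2719)/2.2700 = -1.8198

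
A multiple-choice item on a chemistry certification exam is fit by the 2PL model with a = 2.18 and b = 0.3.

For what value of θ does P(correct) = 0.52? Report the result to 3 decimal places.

0.337

P(θ) = 1 / (1 + exp(−a(θ − b)))
logit = ln(0.5200/0.4800) = 0.0800
θ = b + logit/(a) = 0.3 + 0.0800/2.1800 = 0.3367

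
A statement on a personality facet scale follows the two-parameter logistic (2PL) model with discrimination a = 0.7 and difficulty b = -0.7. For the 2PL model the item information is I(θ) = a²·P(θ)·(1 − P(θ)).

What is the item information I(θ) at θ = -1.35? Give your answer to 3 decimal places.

P = 1/(1+e^{0.4550}) = 0.3882
P(1−P) = 0.3882 × 0.6118 = 0.2375
I = a² × P(1−P) = 0.7² × 0.2375 = 0.11637

0.116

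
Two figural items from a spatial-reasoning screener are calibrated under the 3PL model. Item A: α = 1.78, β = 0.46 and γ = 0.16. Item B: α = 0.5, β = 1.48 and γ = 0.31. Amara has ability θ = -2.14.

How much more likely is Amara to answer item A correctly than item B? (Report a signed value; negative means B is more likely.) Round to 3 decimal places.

P(θ) = γ + (1 − γ) · 1 / (1 + exp(−α(θ − β)))
P_A = 0.1681
P_B = 0.4070
P_A − P_B = -0.2389

-0.239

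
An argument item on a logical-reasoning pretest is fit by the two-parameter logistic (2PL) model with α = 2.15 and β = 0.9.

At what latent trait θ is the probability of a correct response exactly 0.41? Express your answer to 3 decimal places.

0.731

P(θ) = 1 / (1 + exp(−α(θ − β)))
logit = ln(0.4100/0.5900) = -0.3640
θ = β + logit/(α) = 0.9 + (-0.3640)/2.1500 = 0.7307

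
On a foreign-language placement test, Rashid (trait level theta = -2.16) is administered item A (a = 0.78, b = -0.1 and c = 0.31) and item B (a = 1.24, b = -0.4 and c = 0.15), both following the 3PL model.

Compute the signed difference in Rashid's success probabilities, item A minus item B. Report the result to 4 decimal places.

P(theta) = c + (1 − c) · 1 / (1 + exp(−a(theta − b)))
P_A = 0.4253
P_B = 0.2361
P_A − P_B = 0.1891

0.1891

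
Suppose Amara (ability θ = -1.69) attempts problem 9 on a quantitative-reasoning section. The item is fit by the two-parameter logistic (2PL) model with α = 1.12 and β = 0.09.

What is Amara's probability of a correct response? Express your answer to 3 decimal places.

0.120

P(θ) = 1 / (1 + exp(−α(θ − β)))
Exponent: 1.12 × (-1.69 − 0.09) = -1.9936
1/(1 + e^{1.9936}) = 0.1199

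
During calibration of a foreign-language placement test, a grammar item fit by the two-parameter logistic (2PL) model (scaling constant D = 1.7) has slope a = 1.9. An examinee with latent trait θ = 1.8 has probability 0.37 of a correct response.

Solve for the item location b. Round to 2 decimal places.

1.96

P(θ) = 1 / (1 + exp(−D·a(θ − b)))
logit(0.37) = ln(0.37/0.63) = -0.5322
b = θ − logit/(1.7·a) = 1.8 − (-0.5322)/3.2300 = 1.9648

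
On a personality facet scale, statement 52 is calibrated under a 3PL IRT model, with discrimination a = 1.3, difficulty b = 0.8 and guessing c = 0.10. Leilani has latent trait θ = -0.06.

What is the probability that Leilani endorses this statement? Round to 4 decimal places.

P(θ) = c + (1 − c) · 1 / (1 + exp(−a(θ − b)))
Exponent: 1.3 × (-0.06 − 0.8) = -1.1180
1/(1 + e^{1.1180}) = 0.2464
P = 0.10 + 0.90 × 0.2464 = 0.3217

0.3217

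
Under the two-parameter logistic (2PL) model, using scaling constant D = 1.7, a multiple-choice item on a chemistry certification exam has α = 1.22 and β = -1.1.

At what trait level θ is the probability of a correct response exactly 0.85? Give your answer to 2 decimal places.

-0.26

P(θ) = 1 / (1 + exp(−D·α(θ − β)))
logit = ln(0.8500/0.1500) = 1.7346
θ = β + logit/(1.7·α) = -1.1 + 1.7346/2.0740 = -0.2636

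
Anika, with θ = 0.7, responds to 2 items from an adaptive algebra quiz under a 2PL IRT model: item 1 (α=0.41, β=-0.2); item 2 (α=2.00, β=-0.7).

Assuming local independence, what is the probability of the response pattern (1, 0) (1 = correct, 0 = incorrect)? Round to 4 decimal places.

0.0339

P(θ) = 1 / (1 + exp(−α(θ − β)))
P_1 = 1/(1+e^{-0.3690}) = 0.5912
P_2 = 1/(1+e^{-2.8000}) = 0.9427
L = P_1 × (1−P_2) = 0.5912 × 0.0573 = 0.03389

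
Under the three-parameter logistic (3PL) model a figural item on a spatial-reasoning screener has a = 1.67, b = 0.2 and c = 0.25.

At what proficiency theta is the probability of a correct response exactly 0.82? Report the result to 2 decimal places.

P(theta) = c + (1 − c) · 1 / (1 + exp(−a(theta − b)))
Remove guessing floor: (0.82 − 0.25)/(1 − 0.25) = 0.7600
logit = ln(0.7600/0.2400) = 1.1527
theta = b + logit/(a) = 0.2 + 1.1527/1.6700 = 0.8902

0.89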